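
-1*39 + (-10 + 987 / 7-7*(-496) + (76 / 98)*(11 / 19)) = 174658 / 49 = 3564.45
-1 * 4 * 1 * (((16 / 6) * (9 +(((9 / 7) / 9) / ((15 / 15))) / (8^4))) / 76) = -258049 / 204288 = -1.26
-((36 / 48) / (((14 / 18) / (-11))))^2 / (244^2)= -88209 / 46676224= -0.00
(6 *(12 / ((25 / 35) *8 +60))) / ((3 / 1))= 42 / 115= 0.37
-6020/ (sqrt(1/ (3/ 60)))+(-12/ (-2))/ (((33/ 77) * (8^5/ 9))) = 63/ 16384-602 * sqrt(5) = -1346.11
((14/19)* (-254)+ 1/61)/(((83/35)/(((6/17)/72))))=-2530465/6541396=-0.39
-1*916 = -916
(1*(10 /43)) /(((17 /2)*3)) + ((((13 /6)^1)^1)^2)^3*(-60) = -17641960975 /2842128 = -6207.31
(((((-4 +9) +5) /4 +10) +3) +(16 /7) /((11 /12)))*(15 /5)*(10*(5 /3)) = 899.68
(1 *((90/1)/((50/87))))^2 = 613089/25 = 24523.56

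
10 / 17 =0.59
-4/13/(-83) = 4/1079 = 0.00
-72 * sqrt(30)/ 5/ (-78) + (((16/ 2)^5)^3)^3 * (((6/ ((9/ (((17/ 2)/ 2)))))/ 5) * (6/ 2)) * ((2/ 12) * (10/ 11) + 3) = 12 * sqrt(30)/ 65 + 38503630381838029017807763580119436662669312/ 165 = 233355335647503206168531900000000000000000.00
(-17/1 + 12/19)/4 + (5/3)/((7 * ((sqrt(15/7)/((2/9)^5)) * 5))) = -311/76 + 32 * sqrt(105)/18600435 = -4.09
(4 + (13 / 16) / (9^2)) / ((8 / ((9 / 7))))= 5197 / 8064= 0.64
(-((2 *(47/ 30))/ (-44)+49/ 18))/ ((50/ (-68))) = 89233/ 24750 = 3.61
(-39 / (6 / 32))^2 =43264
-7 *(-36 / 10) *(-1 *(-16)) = 2016 / 5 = 403.20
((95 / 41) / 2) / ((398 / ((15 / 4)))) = 1425 / 130544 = 0.01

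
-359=-359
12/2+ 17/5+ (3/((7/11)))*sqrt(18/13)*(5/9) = 55*sqrt(26)/91+ 47/5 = 12.48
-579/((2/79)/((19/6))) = -72423.25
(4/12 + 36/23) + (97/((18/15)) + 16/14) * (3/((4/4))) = 239401/966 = 247.83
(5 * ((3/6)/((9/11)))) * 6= 55/3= 18.33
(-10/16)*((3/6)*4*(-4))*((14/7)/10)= 1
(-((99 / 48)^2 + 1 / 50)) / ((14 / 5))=-27353 / 17920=-1.53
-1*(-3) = 3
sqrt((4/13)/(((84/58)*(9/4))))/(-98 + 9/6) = -0.00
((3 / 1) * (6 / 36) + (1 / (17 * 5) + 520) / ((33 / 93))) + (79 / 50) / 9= 61688819 / 42075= 1466.16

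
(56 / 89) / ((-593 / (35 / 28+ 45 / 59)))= -0.00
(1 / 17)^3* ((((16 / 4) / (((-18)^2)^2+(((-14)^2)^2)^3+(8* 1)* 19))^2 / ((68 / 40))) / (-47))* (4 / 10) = -1 / 197145299784163517703480982012983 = -0.00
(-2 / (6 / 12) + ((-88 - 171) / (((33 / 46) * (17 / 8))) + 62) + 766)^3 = 49411470320593408 / 176558481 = 279858945.55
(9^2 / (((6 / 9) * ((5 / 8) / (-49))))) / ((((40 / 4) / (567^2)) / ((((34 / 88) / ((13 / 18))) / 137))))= -585679337019 / 489775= -1195813.05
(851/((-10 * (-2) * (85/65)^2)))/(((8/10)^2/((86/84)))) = 30921085/776832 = 39.80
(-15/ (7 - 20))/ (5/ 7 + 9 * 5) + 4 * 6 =19989/ 832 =24.03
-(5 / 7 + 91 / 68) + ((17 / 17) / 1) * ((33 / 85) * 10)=871 / 476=1.83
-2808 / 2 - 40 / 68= -23878 / 17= -1404.59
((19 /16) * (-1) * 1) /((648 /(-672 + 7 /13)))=165851 /134784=1.23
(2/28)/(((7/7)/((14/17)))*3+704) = 1/9907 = 0.00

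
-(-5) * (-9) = -45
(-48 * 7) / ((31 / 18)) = -6048 / 31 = -195.10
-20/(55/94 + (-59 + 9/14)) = 6580/19007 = 0.35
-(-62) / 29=62 / 29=2.14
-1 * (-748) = 748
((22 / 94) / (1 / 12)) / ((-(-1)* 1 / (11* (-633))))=-919116 / 47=-19555.66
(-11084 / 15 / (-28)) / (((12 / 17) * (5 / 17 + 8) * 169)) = 800819 / 30024540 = 0.03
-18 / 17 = -1.06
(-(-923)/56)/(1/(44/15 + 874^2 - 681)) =10566475387/840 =12579137.37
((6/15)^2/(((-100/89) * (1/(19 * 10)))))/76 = -89/250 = -0.36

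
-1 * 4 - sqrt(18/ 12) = -5.22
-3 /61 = -0.05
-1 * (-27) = 27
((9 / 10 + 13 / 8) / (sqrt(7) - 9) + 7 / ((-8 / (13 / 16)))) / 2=-24107 / 47360 - 101 * sqrt(7) / 5920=-0.55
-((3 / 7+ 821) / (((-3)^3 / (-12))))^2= -529000000 / 3969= -133282.94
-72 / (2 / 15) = -540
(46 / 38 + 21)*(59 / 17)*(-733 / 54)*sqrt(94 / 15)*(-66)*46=7952290.19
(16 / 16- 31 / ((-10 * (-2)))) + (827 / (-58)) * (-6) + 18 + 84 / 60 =60553 / 580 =104.40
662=662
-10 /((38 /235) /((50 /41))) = -58750 /779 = -75.42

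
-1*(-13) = 13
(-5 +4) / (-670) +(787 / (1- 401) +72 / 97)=-3181233 / 2599600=-1.22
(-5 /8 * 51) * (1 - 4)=765 /8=95.62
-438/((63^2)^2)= -146/5250987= -0.00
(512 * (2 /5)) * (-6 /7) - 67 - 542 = -784.54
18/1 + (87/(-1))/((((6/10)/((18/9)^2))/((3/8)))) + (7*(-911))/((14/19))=-8854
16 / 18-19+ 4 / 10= -797 / 45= -17.71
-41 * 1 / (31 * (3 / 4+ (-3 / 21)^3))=-1372 / 775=-1.77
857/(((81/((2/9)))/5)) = 8570/729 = 11.76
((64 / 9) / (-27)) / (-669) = 64 / 162567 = 0.00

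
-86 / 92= -43 / 46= -0.93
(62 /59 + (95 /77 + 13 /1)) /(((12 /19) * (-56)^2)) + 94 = 2678627311 /28493696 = 94.01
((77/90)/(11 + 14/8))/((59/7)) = 1078/135405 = 0.01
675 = 675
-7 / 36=-0.19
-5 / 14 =-0.36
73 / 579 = 0.13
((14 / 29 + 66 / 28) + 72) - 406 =-134451 / 406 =-331.16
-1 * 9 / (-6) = 3 / 2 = 1.50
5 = 5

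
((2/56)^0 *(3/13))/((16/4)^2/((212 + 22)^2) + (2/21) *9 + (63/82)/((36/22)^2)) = 7253064/35967145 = 0.20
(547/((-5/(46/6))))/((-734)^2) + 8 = 64638139/8081340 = 8.00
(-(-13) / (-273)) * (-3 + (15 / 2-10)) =11 / 42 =0.26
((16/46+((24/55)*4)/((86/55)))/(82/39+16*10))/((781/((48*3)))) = 4065984/2441584849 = 0.00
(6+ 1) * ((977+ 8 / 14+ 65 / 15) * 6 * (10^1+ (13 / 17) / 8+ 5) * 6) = 63499290 / 17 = 3735252.35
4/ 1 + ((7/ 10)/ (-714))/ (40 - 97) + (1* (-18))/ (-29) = 7790789/ 1686060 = 4.62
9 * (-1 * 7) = -63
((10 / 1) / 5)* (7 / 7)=2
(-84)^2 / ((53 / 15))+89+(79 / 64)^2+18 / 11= 2089.14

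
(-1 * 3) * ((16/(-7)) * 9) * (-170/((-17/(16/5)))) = 13824/7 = 1974.86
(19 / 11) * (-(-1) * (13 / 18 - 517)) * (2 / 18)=-99.08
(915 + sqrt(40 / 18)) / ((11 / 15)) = 10 * sqrt(5) / 11 + 13725 / 11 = 1249.76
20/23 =0.87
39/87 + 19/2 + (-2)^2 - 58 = -2555/58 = -44.05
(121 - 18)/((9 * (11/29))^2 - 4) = 86623/6437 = 13.46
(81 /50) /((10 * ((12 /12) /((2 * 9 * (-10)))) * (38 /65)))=-9477 /190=-49.88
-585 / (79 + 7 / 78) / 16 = -22815 / 49352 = -0.46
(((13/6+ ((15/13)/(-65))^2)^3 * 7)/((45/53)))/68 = 18998253084397600433/15399102342555041760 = 1.23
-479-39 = -518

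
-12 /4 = -3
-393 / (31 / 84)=-33012 / 31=-1064.90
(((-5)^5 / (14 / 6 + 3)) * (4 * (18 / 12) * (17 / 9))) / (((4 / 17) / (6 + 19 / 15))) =-205084.64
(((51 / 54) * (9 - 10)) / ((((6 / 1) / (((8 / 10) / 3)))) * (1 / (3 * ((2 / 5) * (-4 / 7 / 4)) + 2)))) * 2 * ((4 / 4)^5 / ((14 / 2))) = -0.02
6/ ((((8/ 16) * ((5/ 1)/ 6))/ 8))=115.20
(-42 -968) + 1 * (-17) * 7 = -1129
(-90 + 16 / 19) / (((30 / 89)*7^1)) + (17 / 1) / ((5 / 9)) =-2048 / 285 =-7.19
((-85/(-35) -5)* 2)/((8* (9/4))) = -2/7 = -0.29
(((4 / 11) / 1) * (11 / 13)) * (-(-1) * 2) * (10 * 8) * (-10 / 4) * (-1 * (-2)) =-3200 / 13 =-246.15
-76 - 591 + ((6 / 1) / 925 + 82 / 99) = -666.17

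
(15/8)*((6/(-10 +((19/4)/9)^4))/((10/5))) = -9447840/16665839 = -0.57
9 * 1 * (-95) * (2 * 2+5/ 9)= -3895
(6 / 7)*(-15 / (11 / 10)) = -900 / 77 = -11.69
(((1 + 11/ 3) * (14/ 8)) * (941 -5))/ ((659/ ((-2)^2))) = 46.40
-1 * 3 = -3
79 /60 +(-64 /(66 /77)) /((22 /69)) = -153691 /660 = -232.87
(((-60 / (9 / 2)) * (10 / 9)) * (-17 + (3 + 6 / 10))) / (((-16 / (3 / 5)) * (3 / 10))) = -670 / 27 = -24.81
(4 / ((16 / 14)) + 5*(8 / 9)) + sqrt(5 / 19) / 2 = 8.20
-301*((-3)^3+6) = 6321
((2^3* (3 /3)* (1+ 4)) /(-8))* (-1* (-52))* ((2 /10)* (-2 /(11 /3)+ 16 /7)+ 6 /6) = -26988 /77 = -350.49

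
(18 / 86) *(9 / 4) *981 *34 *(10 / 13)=6754185 / 559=12082.62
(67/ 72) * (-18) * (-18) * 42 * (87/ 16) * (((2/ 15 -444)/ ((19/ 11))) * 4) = -70776239.54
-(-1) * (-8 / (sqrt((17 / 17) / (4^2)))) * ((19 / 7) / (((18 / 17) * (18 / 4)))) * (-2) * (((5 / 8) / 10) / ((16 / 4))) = 0.57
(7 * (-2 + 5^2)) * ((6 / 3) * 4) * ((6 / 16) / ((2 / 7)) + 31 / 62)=4669 / 2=2334.50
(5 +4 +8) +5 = 22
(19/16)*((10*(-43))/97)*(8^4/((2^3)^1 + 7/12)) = -25098240/9991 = -2512.08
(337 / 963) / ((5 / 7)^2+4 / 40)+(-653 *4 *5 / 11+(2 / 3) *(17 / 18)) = -11269939679 / 9501921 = -1186.07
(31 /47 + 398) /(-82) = -4.86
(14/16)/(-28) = -1/32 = -0.03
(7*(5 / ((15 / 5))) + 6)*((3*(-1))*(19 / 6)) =-1007 / 6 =-167.83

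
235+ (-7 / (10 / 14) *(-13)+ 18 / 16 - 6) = 14301 / 40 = 357.52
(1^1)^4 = 1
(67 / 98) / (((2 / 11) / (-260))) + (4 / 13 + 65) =-581164 / 637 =-912.35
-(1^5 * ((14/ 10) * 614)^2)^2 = -341244487622416/ 625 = -545991180195.87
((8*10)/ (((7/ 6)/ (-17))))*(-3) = 24480/ 7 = 3497.14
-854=-854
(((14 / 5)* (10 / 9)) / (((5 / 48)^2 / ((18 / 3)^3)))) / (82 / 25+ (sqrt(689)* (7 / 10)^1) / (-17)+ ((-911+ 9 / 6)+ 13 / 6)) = -364071054606336 / 5314566476671+ 16582164480* sqrt(689) / 5314566476671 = -68.42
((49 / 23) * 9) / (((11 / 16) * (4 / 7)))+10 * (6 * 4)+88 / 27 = 1995100 / 6831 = 292.07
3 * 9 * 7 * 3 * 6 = 3402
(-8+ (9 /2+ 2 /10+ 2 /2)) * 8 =-92 /5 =-18.40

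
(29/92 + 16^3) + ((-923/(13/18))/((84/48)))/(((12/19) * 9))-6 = 7654273/1932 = 3961.84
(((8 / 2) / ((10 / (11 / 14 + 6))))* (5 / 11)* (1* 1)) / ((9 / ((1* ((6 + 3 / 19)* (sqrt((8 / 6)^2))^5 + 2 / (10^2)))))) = 95159 / 26730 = 3.56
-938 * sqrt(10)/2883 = -1.03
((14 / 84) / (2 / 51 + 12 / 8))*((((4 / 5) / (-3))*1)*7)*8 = -3808 / 2355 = -1.62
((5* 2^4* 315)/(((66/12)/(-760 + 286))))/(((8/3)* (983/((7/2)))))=-31355100/10813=-2899.76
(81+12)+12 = 105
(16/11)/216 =0.01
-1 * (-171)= 171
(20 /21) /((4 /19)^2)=1805 /84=21.49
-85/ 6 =-14.17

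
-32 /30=-16 /15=-1.07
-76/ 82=-38/ 41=-0.93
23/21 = 1.10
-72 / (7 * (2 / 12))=-432 / 7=-61.71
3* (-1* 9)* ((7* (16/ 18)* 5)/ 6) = -140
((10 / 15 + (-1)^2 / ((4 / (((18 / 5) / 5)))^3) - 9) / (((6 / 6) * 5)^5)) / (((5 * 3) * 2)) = -3122813 / 35156250000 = -0.00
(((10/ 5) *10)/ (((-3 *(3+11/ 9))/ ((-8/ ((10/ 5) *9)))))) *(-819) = -10920/ 19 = -574.74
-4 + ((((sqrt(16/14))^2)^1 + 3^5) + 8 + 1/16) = 27799/112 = 248.21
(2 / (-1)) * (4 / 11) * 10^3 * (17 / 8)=-17000 / 11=-1545.45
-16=-16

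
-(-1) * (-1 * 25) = -25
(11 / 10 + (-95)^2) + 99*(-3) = 87291 / 10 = 8729.10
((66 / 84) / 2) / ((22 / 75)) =75 / 56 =1.34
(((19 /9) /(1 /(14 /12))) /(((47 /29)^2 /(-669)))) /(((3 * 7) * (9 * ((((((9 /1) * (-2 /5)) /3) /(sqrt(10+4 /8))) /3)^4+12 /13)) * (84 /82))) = -8309209829375 /2367826145712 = -3.51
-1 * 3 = -3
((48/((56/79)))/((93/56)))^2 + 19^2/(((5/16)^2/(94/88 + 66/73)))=34545879488/3858415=8953.39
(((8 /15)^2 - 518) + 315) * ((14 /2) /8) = -319277 /1800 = -177.38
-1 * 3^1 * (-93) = 279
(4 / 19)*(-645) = -2580 / 19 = -135.79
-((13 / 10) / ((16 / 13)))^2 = -1.12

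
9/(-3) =-3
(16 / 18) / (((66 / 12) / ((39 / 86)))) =0.07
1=1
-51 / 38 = -1.34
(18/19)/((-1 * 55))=-18/1045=-0.02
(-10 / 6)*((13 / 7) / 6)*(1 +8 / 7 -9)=520 / 147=3.54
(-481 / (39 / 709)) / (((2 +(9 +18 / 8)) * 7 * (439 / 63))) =-314796 / 23267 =-13.53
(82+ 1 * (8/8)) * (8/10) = 332/5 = 66.40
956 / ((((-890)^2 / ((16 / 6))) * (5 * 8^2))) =0.00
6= 6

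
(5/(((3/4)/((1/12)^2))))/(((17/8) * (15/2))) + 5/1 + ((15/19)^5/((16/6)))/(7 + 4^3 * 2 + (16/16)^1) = 1091886672829/218213652672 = 5.00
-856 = -856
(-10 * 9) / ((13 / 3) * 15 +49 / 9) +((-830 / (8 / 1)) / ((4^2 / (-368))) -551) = 1833.97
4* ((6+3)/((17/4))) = 144/17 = 8.47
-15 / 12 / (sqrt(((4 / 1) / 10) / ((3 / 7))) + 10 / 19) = 7125 / 7108 - 1805 *sqrt(210) / 14216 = -0.84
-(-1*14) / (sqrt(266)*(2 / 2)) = sqrt(266) / 19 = 0.86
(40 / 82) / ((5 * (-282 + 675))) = 4 / 16113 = 0.00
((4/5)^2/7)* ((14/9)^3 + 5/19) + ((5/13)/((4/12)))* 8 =302473448/31511025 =9.60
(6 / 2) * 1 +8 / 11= 3.73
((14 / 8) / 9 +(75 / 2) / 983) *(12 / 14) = 8231 / 41286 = 0.20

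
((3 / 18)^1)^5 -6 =-46655 / 7776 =-6.00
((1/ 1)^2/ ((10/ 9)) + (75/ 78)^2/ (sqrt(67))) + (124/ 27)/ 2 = 625 * sqrt(67)/ 45292 + 863/ 270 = 3.31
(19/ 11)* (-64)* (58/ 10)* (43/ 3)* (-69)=634110.84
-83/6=-13.83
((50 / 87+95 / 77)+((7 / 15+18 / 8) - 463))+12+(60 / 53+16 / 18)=-9468121219 / 21302820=-444.45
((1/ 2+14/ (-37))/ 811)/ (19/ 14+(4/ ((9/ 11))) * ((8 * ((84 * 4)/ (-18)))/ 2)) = -1701/ 4125092297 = -0.00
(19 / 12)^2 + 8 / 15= 2189 / 720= 3.04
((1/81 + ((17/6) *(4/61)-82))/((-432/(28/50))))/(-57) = -2829281/1520839800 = -0.00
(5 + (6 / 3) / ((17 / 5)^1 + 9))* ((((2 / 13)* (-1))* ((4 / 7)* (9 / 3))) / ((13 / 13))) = -3840 / 2821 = -1.36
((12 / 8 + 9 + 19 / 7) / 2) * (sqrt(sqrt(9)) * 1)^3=555 * sqrt(3) / 28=34.33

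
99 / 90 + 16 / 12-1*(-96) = 98.43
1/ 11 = 0.09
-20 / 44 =-5 / 11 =-0.45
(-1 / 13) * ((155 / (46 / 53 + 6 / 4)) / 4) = -8215 / 6526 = -1.26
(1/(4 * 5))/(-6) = -1/120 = -0.01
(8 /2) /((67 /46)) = 184 /67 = 2.75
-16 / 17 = -0.94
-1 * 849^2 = -720801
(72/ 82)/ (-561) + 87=667017/ 7667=87.00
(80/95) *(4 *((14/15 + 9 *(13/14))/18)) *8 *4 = 998912/17955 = 55.63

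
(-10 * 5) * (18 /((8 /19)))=-4275 /2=-2137.50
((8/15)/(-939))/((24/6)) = -2/14085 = -0.00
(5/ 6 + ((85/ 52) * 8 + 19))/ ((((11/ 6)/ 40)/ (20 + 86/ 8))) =3157410/ 143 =22079.79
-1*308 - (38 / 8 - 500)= 749 / 4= 187.25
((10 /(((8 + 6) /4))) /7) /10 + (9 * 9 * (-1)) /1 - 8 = -4359 /49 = -88.96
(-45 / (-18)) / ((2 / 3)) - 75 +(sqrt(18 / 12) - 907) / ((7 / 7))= -3913 / 4 +sqrt(6) / 2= -977.03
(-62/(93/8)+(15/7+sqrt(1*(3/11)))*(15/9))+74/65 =-851/1365+5*sqrt(33)/33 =0.25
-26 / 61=-0.43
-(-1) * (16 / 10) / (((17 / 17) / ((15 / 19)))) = 24 / 19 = 1.26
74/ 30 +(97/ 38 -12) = -3979/ 570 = -6.98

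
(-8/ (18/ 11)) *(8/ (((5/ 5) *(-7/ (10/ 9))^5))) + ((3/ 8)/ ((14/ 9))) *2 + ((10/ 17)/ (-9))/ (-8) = 600390902449/ 1214742328632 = 0.49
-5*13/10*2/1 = -13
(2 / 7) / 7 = 2 / 49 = 0.04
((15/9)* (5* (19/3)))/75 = 19/27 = 0.70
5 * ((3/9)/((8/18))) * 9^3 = 10935/4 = 2733.75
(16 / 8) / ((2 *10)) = 1 / 10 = 0.10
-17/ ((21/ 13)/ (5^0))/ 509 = -221/ 10689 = -0.02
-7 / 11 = -0.64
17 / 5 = 3.40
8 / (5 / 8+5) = 64 / 45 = 1.42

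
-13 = -13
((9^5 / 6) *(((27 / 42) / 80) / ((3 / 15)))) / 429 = 59049 / 64064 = 0.92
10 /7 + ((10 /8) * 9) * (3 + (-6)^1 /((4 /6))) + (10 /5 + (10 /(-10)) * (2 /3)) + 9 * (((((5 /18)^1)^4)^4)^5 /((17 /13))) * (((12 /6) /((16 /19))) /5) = -64.74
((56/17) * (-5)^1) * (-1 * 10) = 2800/17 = 164.71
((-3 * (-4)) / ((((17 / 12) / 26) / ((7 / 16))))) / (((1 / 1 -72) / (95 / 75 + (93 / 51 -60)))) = 7923552 / 102595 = 77.23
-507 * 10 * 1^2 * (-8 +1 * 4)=20280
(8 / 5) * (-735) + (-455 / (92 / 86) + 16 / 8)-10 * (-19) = -64829 / 46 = -1409.33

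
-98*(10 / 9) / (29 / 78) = -25480 / 87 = -292.87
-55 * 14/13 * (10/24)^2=-10.28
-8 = -8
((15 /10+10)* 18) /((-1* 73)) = -207 /73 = -2.84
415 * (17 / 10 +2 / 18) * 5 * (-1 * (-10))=37580.56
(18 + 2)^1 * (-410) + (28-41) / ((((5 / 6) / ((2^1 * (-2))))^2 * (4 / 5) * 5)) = -206872 / 25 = -8274.88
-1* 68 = -68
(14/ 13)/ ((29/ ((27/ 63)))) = 6/ 377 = 0.02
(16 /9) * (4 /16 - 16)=-28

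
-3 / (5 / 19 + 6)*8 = -456 / 119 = -3.83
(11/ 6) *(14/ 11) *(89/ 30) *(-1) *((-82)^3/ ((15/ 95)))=3263271508/ 135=24172381.54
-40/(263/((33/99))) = -40/789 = -0.05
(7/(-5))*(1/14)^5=-1/384160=-0.00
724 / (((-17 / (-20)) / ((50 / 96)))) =22625 / 51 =443.63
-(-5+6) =-1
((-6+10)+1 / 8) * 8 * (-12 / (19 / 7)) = -2772 / 19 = -145.89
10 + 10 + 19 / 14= 299 / 14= 21.36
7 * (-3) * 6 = -126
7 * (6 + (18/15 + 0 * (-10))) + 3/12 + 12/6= 1053/20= 52.65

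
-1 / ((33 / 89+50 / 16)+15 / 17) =-0.23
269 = 269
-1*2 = -2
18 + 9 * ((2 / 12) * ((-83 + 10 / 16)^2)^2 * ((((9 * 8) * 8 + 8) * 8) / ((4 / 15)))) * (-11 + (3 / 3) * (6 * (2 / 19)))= -122051538561701241 / 9728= -12546416381753.83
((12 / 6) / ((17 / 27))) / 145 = 54 / 2465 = 0.02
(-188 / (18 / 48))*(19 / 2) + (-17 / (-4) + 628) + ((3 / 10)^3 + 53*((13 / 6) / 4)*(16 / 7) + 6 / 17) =-1450997111 / 357000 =-4064.42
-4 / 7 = -0.57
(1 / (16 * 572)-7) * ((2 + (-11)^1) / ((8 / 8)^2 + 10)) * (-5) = -2882835 / 100672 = -28.64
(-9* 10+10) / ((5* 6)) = -8 / 3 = -2.67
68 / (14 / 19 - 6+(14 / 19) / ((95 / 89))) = -61370 / 4127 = -14.87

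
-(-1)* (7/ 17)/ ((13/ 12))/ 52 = 21/ 2873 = 0.01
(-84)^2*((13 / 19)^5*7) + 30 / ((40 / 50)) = 36863515137 / 4952198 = 7443.87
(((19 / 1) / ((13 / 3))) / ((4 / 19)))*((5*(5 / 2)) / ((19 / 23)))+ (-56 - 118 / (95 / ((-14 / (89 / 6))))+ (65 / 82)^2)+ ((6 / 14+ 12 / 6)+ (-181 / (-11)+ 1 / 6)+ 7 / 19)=95729878279253 / 341449628520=280.36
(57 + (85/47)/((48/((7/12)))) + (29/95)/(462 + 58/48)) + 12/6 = 1687524802057/28591145280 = 59.02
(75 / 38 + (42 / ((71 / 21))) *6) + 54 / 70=7297581 / 94430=77.28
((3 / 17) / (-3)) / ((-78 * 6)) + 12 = 95473 / 7956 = 12.00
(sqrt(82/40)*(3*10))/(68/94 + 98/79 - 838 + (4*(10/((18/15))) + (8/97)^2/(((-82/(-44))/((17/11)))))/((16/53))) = -51564970692*sqrt(205)/12471860262883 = -0.06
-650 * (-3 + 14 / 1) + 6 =-7144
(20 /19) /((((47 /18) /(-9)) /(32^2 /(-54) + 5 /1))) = 45240 /893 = 50.66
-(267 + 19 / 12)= -268.58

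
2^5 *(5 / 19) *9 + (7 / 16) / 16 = 368773 / 4864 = 75.82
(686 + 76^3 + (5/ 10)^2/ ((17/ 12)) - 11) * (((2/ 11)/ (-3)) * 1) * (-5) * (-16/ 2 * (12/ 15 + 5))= -3467968480/ 561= -6181762.00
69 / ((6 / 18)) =207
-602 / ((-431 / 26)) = 15652 / 431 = 36.32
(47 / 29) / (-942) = -0.00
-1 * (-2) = 2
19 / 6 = 3.17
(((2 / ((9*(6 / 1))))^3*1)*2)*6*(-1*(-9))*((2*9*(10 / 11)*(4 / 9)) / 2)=160 / 8019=0.02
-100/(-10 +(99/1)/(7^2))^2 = -240100/152881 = -1.57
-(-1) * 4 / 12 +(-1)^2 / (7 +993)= 1003 / 3000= 0.33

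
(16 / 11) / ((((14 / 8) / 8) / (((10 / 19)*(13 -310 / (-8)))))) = 264960 / 1463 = 181.11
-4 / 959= -0.00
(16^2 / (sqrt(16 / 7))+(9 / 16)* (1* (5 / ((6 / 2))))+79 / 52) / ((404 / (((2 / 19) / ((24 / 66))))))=5621 / 3193216+88* sqrt(7) / 1919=0.12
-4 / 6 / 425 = -2 / 1275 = -0.00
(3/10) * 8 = 12/5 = 2.40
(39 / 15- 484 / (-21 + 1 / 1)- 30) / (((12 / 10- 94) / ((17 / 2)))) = 17 / 58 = 0.29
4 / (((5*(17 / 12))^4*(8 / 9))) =93312 / 52200625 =0.00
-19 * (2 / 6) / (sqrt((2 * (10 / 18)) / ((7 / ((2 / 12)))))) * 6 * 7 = -798 * sqrt(105) / 5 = -1635.41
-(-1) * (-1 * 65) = -65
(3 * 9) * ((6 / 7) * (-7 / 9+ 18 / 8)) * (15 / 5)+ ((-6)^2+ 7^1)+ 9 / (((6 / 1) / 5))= 1069 / 7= 152.71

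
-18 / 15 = -1.20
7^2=49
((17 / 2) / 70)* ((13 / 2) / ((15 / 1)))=221 / 4200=0.05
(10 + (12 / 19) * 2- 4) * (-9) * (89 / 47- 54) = 3041658 / 893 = 3406.11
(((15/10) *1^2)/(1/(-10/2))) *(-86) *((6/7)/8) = 1935/28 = 69.11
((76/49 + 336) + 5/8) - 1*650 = -122235/392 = -311.82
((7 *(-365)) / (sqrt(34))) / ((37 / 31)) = -79205 *sqrt(34) / 1258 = -367.12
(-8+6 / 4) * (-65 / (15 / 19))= 3211 / 6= 535.17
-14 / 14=-1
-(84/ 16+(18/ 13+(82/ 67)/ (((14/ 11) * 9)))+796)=-176195329/ 219492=-802.74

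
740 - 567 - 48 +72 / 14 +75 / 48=14751 / 112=131.71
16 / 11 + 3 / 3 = 27 / 11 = 2.45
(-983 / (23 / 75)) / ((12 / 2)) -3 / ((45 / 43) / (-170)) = -6473 / 138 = -46.91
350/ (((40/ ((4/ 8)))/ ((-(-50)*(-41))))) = -35875/ 4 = -8968.75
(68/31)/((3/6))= 4.39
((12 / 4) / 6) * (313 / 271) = 313 / 542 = 0.58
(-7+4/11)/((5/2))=-146/55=-2.65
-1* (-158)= 158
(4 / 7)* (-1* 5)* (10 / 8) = -25 / 7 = -3.57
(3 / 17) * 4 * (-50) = -600 / 17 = -35.29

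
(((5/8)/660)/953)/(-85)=-1/85541280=-0.00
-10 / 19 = -0.53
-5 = -5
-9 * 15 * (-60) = 8100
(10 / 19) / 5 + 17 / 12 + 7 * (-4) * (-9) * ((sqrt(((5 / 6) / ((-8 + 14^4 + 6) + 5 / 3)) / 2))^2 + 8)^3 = 180119659161533241292063 / 1395994558814891376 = 129026.05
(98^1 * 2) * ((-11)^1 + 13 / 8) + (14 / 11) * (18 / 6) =-40341 / 22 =-1833.68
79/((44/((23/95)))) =1817/4180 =0.43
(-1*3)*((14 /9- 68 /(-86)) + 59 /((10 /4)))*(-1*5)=50206 /129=389.19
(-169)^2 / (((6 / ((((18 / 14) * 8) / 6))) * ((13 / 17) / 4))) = 298792 / 7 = 42684.57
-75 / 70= -15 / 14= -1.07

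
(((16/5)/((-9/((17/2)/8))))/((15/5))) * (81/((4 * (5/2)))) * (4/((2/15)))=-153/5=-30.60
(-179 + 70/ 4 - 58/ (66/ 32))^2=156625225/ 4356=35956.20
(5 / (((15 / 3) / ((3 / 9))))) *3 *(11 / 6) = 11 / 6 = 1.83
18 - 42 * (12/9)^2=-170/3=-56.67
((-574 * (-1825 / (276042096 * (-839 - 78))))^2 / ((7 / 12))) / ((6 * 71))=5598780625 / 81238075350729931063584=0.00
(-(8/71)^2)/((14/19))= -608/35287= -0.02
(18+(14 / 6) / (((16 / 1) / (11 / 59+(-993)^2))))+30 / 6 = 203651725 / 1416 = 143821.84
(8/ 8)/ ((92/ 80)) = 20/ 23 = 0.87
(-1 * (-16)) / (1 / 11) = 176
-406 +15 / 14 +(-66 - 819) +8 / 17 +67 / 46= -3525260 / 2737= -1288.00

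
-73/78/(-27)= 73/2106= 0.03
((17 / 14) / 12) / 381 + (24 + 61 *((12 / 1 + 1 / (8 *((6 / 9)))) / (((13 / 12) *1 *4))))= 25035163 / 128016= 195.56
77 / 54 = 1.43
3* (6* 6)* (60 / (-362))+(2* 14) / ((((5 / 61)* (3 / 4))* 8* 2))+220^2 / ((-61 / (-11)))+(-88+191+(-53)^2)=1929486787 / 165615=11650.43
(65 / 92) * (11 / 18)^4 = 951665 / 9657792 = 0.10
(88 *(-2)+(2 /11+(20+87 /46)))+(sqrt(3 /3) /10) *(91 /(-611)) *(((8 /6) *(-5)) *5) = -10946647 /71346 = -153.43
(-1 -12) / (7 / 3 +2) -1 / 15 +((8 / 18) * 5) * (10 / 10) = -38 / 45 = -0.84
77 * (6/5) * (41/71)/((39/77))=486178/4615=105.35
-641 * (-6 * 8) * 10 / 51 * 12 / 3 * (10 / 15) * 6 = 1640960 / 17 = 96527.06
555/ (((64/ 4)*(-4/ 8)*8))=-8.67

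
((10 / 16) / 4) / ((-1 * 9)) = -5 / 288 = -0.02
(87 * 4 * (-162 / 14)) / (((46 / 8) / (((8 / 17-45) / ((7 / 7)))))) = 85353264 / 2737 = 31184.97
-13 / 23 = -0.57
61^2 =3721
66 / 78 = 11 / 13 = 0.85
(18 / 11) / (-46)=-9 / 253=-0.04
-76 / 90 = -38 / 45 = -0.84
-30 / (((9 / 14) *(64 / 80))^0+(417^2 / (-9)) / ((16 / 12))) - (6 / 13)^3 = -12255504 / 127335923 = -0.10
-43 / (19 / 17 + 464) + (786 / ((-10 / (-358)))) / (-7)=-1112493043 / 276745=-4019.92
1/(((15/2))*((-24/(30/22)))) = -1/132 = -0.01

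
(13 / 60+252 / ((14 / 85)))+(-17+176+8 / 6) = 33811 / 20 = 1690.55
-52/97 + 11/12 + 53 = 62135/1164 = 53.38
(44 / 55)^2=16 / 25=0.64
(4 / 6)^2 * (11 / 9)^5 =1.21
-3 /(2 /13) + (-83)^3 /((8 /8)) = -571806.50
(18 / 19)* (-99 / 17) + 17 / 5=-3419 / 1615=-2.12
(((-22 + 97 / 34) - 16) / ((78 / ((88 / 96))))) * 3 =-13145 / 10608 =-1.24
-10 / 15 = -2 / 3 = -0.67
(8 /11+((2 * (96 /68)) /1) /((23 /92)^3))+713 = 167259 /187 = 894.43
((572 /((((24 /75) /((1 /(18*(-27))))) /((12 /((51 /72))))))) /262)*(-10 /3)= 0.79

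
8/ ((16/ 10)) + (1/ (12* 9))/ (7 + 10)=9181/ 1836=5.00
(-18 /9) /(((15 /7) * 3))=-14 /45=-0.31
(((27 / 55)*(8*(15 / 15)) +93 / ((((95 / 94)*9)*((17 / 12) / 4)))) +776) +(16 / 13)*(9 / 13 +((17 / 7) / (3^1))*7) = 7355205424 / 9006855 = 816.62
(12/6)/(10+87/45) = 30/179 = 0.17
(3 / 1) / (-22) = -3 / 22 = -0.14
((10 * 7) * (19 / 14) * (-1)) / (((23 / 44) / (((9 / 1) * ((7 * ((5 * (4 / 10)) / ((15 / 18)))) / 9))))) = -3053.22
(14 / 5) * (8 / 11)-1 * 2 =2 / 55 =0.04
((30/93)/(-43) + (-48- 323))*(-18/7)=8901954/9331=954.02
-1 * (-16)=16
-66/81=-22/27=-0.81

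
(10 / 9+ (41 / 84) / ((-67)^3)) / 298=84213517 / 22586098248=0.00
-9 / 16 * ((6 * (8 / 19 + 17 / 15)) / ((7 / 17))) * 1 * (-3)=203337 / 5320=38.22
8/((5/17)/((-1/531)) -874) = -136/17513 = -0.01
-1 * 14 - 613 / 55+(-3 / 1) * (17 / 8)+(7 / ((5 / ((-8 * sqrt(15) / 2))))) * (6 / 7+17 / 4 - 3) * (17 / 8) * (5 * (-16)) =-13869 / 440+2006 * sqrt(15) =7737.68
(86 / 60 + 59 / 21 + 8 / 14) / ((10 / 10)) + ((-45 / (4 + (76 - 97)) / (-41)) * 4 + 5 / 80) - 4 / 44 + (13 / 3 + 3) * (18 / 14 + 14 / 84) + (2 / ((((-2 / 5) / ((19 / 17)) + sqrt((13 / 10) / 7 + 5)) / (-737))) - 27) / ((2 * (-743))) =14633135 * sqrt(210) / 474800033 + 280100735398807489 / 18347070939175440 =15.71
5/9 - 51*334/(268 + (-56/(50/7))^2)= -47393335/926622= -51.15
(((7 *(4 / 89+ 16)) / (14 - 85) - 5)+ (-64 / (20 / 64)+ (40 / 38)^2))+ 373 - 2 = 1833209374 / 11405795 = 160.73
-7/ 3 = -2.33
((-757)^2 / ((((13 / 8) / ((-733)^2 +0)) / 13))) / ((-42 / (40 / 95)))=-24693166850.01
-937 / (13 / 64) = -59968 / 13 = -4612.92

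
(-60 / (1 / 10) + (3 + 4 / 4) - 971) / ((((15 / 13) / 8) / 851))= -138685768 / 15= -9245717.87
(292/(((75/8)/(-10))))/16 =-292/15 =-19.47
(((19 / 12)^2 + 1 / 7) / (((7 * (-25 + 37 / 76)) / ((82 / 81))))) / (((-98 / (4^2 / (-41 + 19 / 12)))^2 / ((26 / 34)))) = -13849199104 / 67523868699450471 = -0.00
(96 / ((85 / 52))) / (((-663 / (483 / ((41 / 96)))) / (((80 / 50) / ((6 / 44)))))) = -348192768 / 296225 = -1175.43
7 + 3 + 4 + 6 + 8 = 28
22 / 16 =11 / 8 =1.38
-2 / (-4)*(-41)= -41 / 2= -20.50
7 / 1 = 7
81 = 81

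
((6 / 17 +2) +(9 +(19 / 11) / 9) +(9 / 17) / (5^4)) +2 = 14248391 / 1051875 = 13.55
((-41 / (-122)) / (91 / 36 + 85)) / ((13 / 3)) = 2214 / 2498743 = 0.00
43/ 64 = 0.67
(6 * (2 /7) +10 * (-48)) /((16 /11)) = -9207 /28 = -328.82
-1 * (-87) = 87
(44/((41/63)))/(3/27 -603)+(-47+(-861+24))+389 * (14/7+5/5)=31466465/111233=282.89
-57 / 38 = -3 / 2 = -1.50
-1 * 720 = -720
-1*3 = -3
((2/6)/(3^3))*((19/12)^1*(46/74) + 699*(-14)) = -120.80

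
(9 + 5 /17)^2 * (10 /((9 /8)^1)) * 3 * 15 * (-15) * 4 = -599136000 /289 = -2073134.95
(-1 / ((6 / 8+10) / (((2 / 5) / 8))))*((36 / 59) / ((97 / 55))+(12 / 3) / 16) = -13643 / 4921780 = -0.00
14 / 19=0.74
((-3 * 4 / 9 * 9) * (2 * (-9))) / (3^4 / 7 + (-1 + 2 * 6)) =756 / 79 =9.57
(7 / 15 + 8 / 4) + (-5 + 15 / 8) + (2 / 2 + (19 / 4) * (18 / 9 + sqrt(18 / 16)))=57 * sqrt(2) / 16 + 1181 / 120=14.88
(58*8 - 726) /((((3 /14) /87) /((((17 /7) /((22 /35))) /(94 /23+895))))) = -457.11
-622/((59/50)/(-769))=23915900/59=405354.24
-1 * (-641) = 641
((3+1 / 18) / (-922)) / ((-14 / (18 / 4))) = 55 / 51632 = 0.00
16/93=0.17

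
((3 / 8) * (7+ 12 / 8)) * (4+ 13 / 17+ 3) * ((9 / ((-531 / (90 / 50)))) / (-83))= 891 / 97940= 0.01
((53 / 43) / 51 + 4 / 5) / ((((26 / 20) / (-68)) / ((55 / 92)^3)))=-1503530875 / 163232472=-9.21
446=446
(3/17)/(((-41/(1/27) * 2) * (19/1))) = -1/238374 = -0.00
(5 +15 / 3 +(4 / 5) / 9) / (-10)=-227 / 225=-1.01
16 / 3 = 5.33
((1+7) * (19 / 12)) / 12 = 19 / 18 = 1.06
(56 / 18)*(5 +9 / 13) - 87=-8107 / 117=-69.29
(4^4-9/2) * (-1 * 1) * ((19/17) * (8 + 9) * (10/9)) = -47785/9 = -5309.44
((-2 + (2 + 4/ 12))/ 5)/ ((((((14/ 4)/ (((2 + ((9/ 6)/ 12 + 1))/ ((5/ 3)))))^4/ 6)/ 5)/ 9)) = 455625/ 307328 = 1.48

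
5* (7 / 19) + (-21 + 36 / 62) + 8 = -6230 / 589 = -10.58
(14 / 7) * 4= 8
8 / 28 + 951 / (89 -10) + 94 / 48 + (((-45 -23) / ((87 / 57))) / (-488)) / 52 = 1089910051 / 76304046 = 14.28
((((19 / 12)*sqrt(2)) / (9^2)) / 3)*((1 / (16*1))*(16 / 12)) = 0.00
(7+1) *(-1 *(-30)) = 240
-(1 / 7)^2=-1 / 49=-0.02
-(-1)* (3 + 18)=21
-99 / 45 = -11 / 5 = -2.20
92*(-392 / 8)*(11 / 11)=-4508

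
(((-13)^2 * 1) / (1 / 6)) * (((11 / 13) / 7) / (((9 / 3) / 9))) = 2574 / 7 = 367.71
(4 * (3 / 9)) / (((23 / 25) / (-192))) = -6400 / 23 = -278.26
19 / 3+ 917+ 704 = 4882 / 3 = 1627.33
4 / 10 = 2 / 5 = 0.40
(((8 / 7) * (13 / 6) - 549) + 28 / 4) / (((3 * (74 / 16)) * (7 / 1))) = -90640 / 16317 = -5.55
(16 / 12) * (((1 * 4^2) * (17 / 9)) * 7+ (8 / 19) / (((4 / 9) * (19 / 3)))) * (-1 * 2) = -5502640 / 9747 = -564.55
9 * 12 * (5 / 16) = 135 / 4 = 33.75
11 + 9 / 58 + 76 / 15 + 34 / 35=104707 / 6090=17.19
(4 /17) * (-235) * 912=-857280 /17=-50428.24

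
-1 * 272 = -272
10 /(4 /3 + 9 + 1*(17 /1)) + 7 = 302 /41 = 7.37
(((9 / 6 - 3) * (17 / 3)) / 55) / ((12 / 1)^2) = -17 / 15840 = -0.00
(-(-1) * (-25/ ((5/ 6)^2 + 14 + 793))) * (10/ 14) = -4500/ 203539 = -0.02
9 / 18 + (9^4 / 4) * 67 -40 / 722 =158691549 / 1444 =109897.19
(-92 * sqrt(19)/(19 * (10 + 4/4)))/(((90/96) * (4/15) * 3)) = -368 * sqrt(19)/627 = -2.56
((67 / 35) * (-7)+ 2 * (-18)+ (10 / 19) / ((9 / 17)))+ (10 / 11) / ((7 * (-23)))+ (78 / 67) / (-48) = -48.44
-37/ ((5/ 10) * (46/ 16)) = -592/ 23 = -25.74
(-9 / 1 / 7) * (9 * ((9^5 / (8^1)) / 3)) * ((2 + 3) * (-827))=6592525605 / 56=117723671.52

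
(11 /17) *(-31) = -341 /17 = -20.06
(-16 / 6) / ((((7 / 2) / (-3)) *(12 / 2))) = 8 / 21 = 0.38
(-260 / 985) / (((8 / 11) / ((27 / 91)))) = -297 / 2758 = -0.11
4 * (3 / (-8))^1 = -3 / 2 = -1.50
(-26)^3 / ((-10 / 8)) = 70304 / 5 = 14060.80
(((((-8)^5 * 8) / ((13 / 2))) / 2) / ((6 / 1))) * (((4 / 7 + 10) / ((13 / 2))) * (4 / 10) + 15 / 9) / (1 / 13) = -101240.72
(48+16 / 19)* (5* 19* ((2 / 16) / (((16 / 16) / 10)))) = 5800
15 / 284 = 0.05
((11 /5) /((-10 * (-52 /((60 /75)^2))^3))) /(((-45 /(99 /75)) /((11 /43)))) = -42592 /13838525390625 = -0.00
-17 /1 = -17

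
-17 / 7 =-2.43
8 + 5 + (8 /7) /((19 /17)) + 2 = 2131 /133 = 16.02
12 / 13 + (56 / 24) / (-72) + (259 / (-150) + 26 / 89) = -3397943 / 6247800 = -0.54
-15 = -15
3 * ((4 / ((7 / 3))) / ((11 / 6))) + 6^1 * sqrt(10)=216 / 77 + 6 * sqrt(10)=21.78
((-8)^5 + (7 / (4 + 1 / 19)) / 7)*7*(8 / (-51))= 6728312 / 187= 35980.28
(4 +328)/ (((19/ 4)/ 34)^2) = 6140672/ 361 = 17010.17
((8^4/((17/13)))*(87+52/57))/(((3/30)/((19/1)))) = 2668257280/51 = 52318770.20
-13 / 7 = -1.86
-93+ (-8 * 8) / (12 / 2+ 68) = -3473 / 37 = -93.86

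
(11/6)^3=1331/216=6.16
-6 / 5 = -1.20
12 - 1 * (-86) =98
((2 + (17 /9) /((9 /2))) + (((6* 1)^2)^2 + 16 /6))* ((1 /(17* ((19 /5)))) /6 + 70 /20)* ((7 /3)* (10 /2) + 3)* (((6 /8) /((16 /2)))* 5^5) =1536935778125 /78489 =19581543.63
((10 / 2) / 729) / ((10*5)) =1 / 7290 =0.00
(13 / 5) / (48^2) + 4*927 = 42716173 / 11520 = 3708.00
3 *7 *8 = 168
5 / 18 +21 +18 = 707 / 18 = 39.28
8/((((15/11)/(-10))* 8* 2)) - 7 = -32/3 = -10.67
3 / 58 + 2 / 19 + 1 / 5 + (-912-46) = -5276613 / 5510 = -957.64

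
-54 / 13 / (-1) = 54 / 13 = 4.15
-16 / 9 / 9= -0.20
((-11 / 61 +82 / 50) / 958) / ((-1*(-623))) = 159 / 65012275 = 0.00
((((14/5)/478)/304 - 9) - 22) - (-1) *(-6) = -13441353/363280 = -37.00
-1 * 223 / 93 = -223 / 93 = -2.40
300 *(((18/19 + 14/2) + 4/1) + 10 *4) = 296100/19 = 15584.21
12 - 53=-41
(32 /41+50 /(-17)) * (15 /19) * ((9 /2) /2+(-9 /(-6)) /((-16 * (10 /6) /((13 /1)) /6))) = 20331 /5576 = 3.65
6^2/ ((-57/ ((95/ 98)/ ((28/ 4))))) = -30/ 343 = -0.09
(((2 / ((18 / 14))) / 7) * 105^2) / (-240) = -245 / 24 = -10.21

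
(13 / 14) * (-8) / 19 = -0.39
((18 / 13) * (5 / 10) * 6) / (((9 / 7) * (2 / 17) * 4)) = 357 / 52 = 6.87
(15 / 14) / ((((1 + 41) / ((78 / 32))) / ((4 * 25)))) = 4875 / 784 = 6.22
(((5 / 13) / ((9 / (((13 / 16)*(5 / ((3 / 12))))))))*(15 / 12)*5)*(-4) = -625 / 36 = -17.36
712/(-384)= -89/48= -1.85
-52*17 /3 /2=-442 /3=-147.33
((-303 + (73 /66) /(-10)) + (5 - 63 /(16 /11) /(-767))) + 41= -520503779 /2024880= -257.05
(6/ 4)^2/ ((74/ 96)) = 108/ 37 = 2.92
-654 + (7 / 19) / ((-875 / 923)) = -1554173 / 2375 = -654.39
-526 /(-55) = 526 /55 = 9.56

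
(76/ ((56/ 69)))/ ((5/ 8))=5244/ 35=149.83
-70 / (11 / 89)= -6230 / 11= -566.36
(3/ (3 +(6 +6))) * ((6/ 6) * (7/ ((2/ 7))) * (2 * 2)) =98/ 5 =19.60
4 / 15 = 0.27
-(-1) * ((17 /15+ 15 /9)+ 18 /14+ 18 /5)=269 /35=7.69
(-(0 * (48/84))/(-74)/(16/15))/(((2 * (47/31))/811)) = 0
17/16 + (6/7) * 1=215/112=1.92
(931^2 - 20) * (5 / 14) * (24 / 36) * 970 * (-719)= -3022455878150 / 21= -143926470388.10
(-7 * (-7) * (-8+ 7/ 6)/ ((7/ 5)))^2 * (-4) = -2059225/ 9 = -228802.78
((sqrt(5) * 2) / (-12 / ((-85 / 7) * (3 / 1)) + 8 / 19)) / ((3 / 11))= 17765 * sqrt(5) / 1818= 21.85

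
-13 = -13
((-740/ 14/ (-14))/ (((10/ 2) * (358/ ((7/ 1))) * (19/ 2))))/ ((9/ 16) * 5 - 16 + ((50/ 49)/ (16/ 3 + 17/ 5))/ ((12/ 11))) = -542864/ 4568934009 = -0.00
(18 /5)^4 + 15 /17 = 1793967 /10625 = 168.84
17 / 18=0.94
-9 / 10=-0.90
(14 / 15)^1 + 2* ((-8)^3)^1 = -15346 / 15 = -1023.07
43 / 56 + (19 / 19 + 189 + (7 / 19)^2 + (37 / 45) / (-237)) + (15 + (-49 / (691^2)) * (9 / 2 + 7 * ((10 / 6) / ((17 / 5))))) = 360342918619345511 / 1750092907724280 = 205.90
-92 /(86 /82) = -3772 /43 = -87.72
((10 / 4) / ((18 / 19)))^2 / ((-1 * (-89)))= 9025 / 115344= 0.08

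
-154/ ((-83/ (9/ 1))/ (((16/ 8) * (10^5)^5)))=27720000000000000000000000000/ 83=333975903614457831325301200.00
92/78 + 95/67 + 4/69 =53195/20033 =2.66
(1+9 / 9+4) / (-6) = -1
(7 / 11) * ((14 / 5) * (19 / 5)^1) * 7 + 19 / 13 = 48.86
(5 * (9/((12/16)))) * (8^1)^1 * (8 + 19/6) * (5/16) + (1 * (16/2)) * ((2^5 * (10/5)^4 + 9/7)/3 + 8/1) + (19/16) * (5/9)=3133289/1008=3108.42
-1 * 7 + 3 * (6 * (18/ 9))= 29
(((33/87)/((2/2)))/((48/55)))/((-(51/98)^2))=-1452605/905148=-1.60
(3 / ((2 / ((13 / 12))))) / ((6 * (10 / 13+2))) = 169 / 1728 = 0.10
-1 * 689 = -689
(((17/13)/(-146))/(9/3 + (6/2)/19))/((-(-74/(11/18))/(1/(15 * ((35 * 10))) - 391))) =7293417197/796362840000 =0.01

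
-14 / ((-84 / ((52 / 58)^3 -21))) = -494593 / 146334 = -3.38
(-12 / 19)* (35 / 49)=-60 / 133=-0.45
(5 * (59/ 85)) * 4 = 236/ 17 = 13.88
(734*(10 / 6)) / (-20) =-367 / 6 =-61.17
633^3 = 253636137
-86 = -86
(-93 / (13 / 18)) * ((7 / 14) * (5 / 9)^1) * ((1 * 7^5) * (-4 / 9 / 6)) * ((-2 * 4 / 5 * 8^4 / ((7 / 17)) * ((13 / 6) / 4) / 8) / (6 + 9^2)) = -1295694848 / 2349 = -551594.23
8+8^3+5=525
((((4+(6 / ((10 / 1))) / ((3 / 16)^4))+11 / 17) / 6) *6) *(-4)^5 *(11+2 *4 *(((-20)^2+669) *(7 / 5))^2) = -515950607071333376 / 57375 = -8992603173356.57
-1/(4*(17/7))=-7/68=-0.10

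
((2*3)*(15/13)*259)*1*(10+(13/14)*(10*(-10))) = -1931400/13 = -148569.23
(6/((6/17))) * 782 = 13294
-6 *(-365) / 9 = 730 / 3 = 243.33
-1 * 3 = -3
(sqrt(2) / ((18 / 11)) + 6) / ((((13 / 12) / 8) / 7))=1232 * sqrt(2) / 39 + 4032 / 13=354.83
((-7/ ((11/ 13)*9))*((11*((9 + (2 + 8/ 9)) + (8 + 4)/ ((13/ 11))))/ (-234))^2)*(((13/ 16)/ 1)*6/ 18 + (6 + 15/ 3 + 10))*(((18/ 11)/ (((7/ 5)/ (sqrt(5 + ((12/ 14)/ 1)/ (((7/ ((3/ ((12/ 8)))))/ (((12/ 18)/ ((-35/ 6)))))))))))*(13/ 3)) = -6790917061*sqrt(298445)/ 15647512608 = -237.09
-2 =-2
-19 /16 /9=-19 /144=-0.13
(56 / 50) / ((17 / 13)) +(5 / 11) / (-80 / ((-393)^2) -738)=0.86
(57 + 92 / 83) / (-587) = -4823 / 48721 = -0.10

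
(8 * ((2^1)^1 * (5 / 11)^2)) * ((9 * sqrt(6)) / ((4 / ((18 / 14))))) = 8100 * sqrt(6) / 847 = 23.42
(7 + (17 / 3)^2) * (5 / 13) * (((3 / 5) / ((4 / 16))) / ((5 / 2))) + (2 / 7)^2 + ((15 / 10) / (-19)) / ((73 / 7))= 384730681 / 26505570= 14.52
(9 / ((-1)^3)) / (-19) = 9 / 19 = 0.47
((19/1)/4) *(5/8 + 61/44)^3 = 105359427/2725888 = 38.65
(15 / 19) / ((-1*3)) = -5 / 19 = -0.26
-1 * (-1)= 1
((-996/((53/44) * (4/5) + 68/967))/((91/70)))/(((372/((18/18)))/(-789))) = 34829260950/22161373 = 1571.62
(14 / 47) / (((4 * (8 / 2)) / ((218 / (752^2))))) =763 / 106314752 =0.00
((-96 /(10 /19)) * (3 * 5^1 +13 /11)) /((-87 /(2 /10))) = 54112 /7975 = 6.79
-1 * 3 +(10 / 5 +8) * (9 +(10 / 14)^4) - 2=210335 / 2401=87.60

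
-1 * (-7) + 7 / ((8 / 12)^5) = 1925 / 32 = 60.16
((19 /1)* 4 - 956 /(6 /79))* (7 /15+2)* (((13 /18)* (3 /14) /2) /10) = -1289561 /5400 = -238.81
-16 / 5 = -3.20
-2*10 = -20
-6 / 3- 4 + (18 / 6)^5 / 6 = 69 / 2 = 34.50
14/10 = 7/5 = 1.40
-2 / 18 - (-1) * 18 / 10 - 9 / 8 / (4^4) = 155243 / 92160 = 1.68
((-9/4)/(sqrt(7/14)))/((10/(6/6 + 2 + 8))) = -99 * sqrt(2)/40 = -3.50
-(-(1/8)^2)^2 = -1/4096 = -0.00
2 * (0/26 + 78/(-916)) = -39/229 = -0.17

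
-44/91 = -0.48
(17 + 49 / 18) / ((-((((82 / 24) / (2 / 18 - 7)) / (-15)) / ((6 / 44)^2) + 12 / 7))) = -385175 / 68207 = -5.65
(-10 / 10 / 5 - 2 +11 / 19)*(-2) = 308 / 95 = 3.24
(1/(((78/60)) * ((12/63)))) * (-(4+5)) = -36.35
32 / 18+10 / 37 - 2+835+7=280402 / 333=842.05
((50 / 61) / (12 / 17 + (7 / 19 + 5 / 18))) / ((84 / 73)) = 1768425 / 3356647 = 0.53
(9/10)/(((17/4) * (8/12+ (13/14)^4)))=2074464/13813775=0.15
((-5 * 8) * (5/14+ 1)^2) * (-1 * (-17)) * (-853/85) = 615866/49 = 12568.69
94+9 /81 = 847 /9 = 94.11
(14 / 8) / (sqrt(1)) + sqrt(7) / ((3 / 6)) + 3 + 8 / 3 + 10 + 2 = 2 *sqrt(7) + 233 / 12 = 24.71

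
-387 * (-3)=1161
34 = 34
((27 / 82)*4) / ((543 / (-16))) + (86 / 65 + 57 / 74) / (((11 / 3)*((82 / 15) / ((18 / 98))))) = -151044759 / 7695844156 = -0.02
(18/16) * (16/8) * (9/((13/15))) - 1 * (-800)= 42815/52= 823.37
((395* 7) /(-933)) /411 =-2765 /383463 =-0.01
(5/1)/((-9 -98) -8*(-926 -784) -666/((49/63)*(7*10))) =1225/3322388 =0.00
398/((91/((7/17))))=1.80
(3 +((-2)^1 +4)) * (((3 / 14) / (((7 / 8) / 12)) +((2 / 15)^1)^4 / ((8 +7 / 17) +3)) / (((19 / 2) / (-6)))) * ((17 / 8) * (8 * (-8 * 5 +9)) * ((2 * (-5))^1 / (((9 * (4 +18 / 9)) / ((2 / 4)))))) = -745322043856 / 1645845075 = -452.85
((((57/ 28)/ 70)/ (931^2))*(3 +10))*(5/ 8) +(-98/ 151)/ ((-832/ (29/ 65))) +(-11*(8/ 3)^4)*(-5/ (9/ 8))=32897898542861010403/ 13307087102137920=2472.21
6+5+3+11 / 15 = 221 / 15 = 14.73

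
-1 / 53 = -0.02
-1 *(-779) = 779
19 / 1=19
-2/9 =-0.22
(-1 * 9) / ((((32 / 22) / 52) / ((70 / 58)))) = -45045 / 116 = -388.32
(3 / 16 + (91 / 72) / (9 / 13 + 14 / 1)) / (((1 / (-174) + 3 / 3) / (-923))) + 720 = 466.08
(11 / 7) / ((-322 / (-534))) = 2937 / 1127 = 2.61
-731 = -731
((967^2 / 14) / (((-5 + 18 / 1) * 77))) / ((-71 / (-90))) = 42079005 / 497497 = 84.58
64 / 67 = 0.96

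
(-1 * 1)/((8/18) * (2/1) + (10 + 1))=-9/107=-0.08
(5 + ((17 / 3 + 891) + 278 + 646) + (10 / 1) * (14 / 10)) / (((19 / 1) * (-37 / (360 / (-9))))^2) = 8830400 / 1482627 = 5.96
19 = 19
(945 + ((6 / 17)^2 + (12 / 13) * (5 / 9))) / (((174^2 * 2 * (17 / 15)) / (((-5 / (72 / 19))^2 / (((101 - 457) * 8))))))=-480954839875 / 57098353694294016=-0.00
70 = 70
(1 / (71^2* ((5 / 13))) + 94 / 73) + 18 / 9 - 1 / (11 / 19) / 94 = 6220894731 / 1902523810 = 3.27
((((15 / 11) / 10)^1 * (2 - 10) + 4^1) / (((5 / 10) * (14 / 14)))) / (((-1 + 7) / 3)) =32 / 11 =2.91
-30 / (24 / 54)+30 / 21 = -925 / 14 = -66.07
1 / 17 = 0.06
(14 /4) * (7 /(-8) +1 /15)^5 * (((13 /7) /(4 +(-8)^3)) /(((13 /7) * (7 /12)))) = 8587340257 /2106777600000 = 0.00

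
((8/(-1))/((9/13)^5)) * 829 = -2462415176/59049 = -41701.22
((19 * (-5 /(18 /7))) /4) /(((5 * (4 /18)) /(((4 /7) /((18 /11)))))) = -209 /72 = -2.90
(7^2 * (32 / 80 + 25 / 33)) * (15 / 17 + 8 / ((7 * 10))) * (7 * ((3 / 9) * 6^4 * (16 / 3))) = 911724.75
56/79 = 0.71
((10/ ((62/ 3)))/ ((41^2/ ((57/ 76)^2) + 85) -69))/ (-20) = -27/ 3352960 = -0.00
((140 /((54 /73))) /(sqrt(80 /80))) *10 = 51100 /27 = 1892.59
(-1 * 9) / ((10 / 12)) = -54 / 5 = -10.80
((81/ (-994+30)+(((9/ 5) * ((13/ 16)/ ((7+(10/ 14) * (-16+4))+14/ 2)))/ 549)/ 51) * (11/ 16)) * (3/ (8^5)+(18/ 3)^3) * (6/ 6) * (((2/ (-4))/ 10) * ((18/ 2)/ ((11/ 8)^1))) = 66656756376297/ 16324860313600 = 4.08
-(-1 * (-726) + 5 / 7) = -5087 / 7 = -726.71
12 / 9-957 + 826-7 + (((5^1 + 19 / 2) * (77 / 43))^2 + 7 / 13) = 155199907 / 288444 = 538.06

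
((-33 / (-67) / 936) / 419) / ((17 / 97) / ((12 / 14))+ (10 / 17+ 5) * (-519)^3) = -1649 / 1025765640171684932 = -0.00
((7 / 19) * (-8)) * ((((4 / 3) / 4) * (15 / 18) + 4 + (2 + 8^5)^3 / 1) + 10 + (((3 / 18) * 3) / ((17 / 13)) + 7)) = -301514902346129584 / 2907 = -103720296644695.42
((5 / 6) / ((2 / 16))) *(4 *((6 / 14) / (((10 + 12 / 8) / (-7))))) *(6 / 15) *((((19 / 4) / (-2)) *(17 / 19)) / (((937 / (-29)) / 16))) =-63104 / 21551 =-2.93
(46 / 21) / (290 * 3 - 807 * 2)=-23 / 7812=-0.00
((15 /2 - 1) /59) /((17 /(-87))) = -1131 /2006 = -0.56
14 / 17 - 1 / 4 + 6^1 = 447 / 68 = 6.57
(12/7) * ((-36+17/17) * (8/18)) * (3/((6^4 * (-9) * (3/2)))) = 10/2187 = 0.00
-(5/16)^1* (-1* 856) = 535/2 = 267.50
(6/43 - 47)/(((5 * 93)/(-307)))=3991/129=30.94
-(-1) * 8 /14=4 /7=0.57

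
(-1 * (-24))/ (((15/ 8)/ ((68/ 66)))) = 2176/ 165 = 13.19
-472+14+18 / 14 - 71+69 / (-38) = -140855 / 266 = -529.53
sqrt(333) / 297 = sqrt(37) / 99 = 0.06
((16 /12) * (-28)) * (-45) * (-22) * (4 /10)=-14784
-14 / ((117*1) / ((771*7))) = -25186 / 39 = -645.79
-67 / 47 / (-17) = 67 / 799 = 0.08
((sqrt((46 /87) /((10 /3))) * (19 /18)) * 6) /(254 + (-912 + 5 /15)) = -19 * sqrt(3335) /286085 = -0.00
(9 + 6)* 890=13350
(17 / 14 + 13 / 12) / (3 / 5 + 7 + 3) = 965 / 4452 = 0.22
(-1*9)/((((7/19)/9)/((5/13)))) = -7695/91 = -84.56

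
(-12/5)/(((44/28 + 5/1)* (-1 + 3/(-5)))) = 21/92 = 0.23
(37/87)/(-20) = -37/1740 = -0.02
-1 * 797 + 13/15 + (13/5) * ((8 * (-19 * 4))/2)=-23798/15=-1586.53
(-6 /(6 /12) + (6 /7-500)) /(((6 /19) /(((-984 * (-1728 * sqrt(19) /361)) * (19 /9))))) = -112664064 * sqrt(19) /7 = -70155895.65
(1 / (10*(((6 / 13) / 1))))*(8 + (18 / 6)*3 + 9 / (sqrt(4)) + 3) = 5.31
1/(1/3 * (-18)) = -1/6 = -0.17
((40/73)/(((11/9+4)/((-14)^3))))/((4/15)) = -3704400/3431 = -1079.69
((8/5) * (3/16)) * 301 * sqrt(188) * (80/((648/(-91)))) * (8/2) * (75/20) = -273910 * sqrt(47)/9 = -208648.04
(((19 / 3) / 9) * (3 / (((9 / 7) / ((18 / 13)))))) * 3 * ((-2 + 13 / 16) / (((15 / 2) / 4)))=-2527 / 585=-4.32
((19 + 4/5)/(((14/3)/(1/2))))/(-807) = -99/37660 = -0.00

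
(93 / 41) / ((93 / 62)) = 62 / 41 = 1.51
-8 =-8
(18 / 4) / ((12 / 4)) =3 / 2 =1.50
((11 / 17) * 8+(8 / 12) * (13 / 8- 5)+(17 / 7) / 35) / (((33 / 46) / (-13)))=-4974463 / 91630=-54.29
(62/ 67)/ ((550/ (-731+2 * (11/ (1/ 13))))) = -2759/ 3685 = -0.75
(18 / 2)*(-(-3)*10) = 270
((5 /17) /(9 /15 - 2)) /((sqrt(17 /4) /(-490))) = 3500 * sqrt(17) /289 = 49.93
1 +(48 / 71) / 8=1.08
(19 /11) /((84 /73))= 1387 /924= 1.50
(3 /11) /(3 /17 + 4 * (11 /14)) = 357 /4345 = 0.08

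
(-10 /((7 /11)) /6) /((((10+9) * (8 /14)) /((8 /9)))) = -110 /513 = -0.21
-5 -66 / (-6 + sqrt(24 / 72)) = 66 *sqrt(3) / 107 + 653 / 107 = 7.17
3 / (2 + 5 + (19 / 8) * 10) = 4 / 41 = 0.10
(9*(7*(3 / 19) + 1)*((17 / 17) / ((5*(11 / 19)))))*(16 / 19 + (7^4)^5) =109155820295133218520 / 209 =522276652129824012.06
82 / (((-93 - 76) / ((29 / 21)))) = -2378 / 3549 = -0.67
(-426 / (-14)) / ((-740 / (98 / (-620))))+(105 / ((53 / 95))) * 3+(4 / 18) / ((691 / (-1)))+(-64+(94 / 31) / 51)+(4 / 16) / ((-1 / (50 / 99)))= 2359218038638873 / 4713138388200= 500.56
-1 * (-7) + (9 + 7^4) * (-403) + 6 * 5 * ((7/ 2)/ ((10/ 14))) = -971076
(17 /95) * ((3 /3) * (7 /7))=17 /95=0.18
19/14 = 1.36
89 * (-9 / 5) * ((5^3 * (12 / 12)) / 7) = -20025 / 7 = -2860.71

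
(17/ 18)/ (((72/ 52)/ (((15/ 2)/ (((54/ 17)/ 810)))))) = 93925/ 72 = 1304.51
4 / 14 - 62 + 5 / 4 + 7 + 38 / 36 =-13207 / 252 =-52.41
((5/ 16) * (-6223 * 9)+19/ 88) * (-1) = 3080347/ 176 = 17501.97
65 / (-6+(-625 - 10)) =-65 / 641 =-0.10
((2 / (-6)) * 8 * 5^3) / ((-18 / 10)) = 5000 / 27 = 185.19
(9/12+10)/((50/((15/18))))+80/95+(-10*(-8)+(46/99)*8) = 12751441/150480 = 84.74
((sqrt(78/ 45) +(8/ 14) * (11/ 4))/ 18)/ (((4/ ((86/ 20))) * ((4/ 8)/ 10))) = 43 * sqrt(390)/ 540 +473/ 252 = 3.45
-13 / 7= -1.86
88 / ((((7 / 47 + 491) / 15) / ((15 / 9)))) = 25850 / 5771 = 4.48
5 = 5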